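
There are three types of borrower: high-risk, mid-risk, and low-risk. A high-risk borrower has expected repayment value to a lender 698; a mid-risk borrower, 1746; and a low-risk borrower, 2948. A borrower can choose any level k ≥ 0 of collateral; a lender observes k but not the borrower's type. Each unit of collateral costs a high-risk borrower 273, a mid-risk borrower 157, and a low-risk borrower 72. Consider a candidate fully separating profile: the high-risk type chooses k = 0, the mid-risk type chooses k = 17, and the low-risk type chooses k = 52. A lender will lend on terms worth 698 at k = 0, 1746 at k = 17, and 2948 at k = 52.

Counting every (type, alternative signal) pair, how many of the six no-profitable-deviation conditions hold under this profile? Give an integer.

High-risk (own payoff 698): to k=17 gives 1746 − 273×17 = -2895 → no gain ✓; to k=52 gives 2948 − 273×52 = -11248 → no gain ✓.
Mid-risk (own payoff 1746 − 157×17 = -923): to k=0 gives 698 → profitable ✗; to k=52 gives 2948 − 157×52 = -5216 → no gain ✓.
Low-risk (own payoff 2948 − 72×52 = -796): to k=0 gives 698 → profitable ✗; to k=17 gives 1746 − 72×17 = 522 → profitable ✗.
3 of the 6 constraints hold; not an equilibrium.

3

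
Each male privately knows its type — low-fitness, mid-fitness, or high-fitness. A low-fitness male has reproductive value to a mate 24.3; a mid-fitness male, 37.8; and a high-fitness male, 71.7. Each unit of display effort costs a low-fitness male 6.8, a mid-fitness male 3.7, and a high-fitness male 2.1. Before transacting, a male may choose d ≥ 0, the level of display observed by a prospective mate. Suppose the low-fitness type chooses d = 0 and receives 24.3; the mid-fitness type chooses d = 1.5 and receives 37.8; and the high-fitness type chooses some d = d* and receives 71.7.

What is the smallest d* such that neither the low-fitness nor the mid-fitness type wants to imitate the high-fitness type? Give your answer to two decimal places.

10.66

Mid-fitness type (on-path payoff 37.8 − 3.7×1.5 = 32.25) won't mimic when 32.25 ≥ 71.7 − 3.7·d*, i.e. d* ≥ 10.66.
Low-fitness type (on-path payoff 24.3) won't mimic when 24.3 ≥ 71.7 − 6.8·d*, i.e. d* ≥ 6.97.
Both must hold, so d* = max(6.97, 10.66) = 10.66. The mid-fitness type's constraint binds.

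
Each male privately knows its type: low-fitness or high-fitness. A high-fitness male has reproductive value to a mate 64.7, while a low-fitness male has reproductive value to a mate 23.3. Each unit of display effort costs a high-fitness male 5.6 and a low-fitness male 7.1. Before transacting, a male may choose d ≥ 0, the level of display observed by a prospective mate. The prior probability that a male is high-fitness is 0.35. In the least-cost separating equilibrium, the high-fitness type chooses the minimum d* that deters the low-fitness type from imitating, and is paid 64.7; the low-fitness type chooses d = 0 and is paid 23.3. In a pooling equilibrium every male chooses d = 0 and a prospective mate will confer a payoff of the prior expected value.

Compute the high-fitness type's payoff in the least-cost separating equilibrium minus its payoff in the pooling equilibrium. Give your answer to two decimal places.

-5.74

Least-cost separating signal: d* solves 23.3 = 64.7 − 7.1·d*, so d* = (64.7 − 23.3)/7.1 ≈ 5.8310.
High-fitness type's separating payoff: 64.7 − 5.6 × d* = 64.7 − 5.6 × (64.7 − 23.3)/7.1 = 64.7 − 231.84/7.1 ≈ 32.0465.
Pooling payoff: 0.35 × 64.7 + 0.65 × 23.3 = 37.79.
Difference: 32.0465 − 37.79 = -5.7435, i.e. -5.74 to two decimal places.
The high-fitness type would prefer the pooling outcome.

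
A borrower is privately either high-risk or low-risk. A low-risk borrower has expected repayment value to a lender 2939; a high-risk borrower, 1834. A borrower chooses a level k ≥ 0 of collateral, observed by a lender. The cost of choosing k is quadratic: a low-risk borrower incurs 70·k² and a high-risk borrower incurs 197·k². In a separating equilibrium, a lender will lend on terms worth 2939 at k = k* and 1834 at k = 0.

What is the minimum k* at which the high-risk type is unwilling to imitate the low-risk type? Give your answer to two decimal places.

The high-risk type at k = 0 receives 1834; imitating at k* yields 2939 − 197·k*².
Indifference: 1834 = 2939 − 197·k*², so k*² = (2939 − 1834) / 197 ≈ 5.6091.
k* = √5.6091 ≈ 2.37.

2.37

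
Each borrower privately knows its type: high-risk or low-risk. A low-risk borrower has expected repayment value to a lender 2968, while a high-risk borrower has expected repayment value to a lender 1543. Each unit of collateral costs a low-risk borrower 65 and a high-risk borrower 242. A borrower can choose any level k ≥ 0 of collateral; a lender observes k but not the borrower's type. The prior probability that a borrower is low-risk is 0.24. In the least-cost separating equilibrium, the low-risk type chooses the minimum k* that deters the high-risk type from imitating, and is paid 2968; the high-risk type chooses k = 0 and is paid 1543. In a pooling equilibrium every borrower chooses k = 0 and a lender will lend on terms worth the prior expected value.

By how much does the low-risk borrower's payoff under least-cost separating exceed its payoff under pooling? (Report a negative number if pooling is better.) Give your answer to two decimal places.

700.25

Least-cost separating signal: k* solves 1543 = 2968 − 242·k*, so k* = (2968 − 1543)/242 ≈ 5.8884.
Low-risk type's separating payoff: 2968 − 65 × k* = 2968 − 65 × (2968 − 1543)/242 = 2968 − 92625/242 ≈ 2585.2521.
Pooling payoff: 0.24 × 2968 + 0.76 × 1543 = 1885.
Difference: 2585.2521 − 1885 = 700.2521, i.e. 700.25 to two decimal places.
The low-risk type prefers to separate.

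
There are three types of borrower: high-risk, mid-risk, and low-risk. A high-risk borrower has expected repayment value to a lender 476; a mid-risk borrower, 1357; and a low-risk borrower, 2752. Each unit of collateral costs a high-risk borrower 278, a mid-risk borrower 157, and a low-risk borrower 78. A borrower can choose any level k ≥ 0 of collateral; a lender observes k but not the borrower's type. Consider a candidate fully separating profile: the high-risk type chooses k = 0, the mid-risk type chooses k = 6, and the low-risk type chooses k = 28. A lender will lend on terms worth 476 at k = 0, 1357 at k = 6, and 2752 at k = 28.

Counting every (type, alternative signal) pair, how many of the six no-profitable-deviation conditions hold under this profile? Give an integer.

Low-risk (own payoff 2752 − 78×28 = 568): to k=0 gives 476 → no gain ✓; to k=6 gives 1357 − 78×6 = 889 → profitable ✗.
High-risk (own payoff 476): to k=6 gives 1357 − 278×6 = -311 → no gain ✓; to k=28 gives 2752 − 278×28 = -5032 → no gain ✓.
Mid-risk (own payoff 1357 − 157×6 = 415): to k=0 gives 476 → profitable ✗; to k=28 gives 2752 − 157×28 = -1644 → no gain ✓.
4 of the 6 constraints hold; not an equilibrium.

4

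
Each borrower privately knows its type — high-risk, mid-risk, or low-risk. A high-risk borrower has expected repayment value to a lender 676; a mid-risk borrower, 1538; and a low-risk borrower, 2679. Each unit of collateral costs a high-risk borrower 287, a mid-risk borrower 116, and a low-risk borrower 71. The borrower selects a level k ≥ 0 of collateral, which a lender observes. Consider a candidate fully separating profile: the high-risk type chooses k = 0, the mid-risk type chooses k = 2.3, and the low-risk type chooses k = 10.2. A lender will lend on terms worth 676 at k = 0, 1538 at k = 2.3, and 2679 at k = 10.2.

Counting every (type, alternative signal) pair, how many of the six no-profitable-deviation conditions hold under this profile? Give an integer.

4

Low-risk (own payoff 2679 − 71×10.2 = 1954.8): to k=0 gives 676 → no gain ✓; to k=2.3 gives 1538 − 71×2.3 = 1374.7 → no gain ✓.
Mid-risk (own payoff 1538 − 116×2.3 = 1271.2): to k=0 gives 676 → no gain ✓; to k=10.2 gives 2679 − 116×10.2 = 1495.8 → profitable ✗.
High-risk (own payoff 676): to k=2.3 gives 1538 − 287×2.3 = 877.9 → profitable ✗; to k=10.2 gives 2679 − 287×10.2 = -248.4 → no gain ✓.
4 of the 6 constraints hold; not an equilibrium.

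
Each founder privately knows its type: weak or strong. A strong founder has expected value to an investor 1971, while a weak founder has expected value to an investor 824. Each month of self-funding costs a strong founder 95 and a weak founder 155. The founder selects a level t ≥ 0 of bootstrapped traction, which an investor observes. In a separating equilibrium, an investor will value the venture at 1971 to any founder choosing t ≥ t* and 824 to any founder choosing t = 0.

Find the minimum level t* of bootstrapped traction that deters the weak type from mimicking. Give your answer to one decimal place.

A weak founder choosing t = 0 receives 824.
Imitating at t* instead would pay 1971 at cost 155·t*, netting 1971 − 155·t*.
Indifference: 824 = 1971 − 155·t*, so t* = (1971 − 824) / 155 = 7.4.
This is the weak type's binding incentive-compatibility constraint; any t ≥ 7.4 sustains separation on that side.

7.4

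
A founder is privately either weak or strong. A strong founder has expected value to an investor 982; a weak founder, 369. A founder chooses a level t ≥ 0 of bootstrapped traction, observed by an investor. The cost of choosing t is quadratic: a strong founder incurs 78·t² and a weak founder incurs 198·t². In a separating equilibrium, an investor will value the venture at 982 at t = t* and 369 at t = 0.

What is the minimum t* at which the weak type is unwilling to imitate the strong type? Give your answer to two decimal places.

The weak type at t = 0 receives 369; imitating at t* yields 982 − 198·t*².
Indifference: 369 = 982 − 198·t*², so t*² = (982 − 369) / 198 ≈ 3.0960.
t* = √3.0960 ≈ 1.76.

1.76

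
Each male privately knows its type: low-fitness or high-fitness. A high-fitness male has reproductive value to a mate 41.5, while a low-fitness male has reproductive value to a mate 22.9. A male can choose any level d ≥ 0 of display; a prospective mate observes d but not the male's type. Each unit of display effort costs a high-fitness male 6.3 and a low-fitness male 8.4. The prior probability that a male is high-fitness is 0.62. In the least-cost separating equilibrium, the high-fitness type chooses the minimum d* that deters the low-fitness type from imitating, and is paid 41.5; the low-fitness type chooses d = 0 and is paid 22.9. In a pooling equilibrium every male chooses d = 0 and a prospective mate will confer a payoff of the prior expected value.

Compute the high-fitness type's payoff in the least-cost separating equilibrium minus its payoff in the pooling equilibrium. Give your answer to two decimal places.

Least-cost separating signal: d* solves 22.9 = 41.5 − 8.4·d*, so d* = (41.5 − 22.9)/8.4 ≈ 2.2143.
High-fitness type's separating payoff: 41.5 − 6.3 × d* = 41.5 − 6.3 × (41.5 − 22.9)/8.4 = 41.5 − 117.18/8.4 = 27.55.
Pooling payoff: 0.62 × 41.5 + 0.38 × 22.9 = 34.432.
Difference: 27.55 − 34.432 = -6.882, i.e. -6.88 to two decimal places.
The high-fitness type would prefer the pooling outcome.

-6.88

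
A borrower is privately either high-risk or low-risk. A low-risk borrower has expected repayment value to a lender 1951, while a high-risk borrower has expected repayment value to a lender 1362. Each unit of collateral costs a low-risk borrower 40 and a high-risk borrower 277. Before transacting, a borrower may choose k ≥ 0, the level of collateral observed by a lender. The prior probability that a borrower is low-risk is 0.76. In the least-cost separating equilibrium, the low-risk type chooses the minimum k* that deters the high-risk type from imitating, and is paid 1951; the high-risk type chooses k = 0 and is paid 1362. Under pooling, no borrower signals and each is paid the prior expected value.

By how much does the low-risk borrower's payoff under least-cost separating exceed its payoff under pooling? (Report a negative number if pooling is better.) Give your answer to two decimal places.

56.31

Least-cost separating signal: k* solves 1362 = 1951 − 277·k*, so k* = (1951 − 1362)/277 ≈ 2.1264.
Low-risk type's separating payoff: 1951 − 40 × k* = 1951 − 40 × (1951 − 1362)/277 = 1951 − 23560/277 ≈ 1865.9458.
Pooling payoff: 0.76 × 1951 + 0.24 × 1362 = 1809.64.
Difference: 1865.9458 − 1809.64 = 56.3058, i.e. 56.31 to two decimal places.
The low-risk type prefers to separate.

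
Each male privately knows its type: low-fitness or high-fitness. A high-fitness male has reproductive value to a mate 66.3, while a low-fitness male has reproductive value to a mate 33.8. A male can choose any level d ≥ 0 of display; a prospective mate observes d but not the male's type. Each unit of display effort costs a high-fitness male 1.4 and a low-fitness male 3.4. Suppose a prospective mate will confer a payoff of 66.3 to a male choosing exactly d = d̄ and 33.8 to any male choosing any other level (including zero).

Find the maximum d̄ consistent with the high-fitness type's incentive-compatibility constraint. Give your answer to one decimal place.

Choosing d̄ yields the high-fitness type 66.3 − 1.4·d̄; choosing zero yields 33.8.
The high-fitness type is indifferent at 66.3 − 1.4·d̄ = 33.8, i.e. d̄ = (66.3 − 33.8) / 1.4 ≈ 23.2.
For any d̄ above 23.2 the high-fitness type would rather pool at zero, so separation collapses.

23.2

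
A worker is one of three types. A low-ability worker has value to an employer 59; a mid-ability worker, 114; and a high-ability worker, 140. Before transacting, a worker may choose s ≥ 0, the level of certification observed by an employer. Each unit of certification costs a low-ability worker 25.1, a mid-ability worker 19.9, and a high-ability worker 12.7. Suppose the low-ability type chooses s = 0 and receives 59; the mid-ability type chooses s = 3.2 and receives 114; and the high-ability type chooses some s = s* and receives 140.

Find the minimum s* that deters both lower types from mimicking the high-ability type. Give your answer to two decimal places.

Mid-ability type (on-path payoff 114 − 19.9×3.2 = 50.32) won't mimic when 50.32 ≥ 140 − 19.9·s*, i.e. s* ≥ 4.51.
Low-ability type (on-path payoff 59) won't mimic when 59 ≥ 140 − 25.1·s*, i.e. s* ≥ 3.23.
Both must hold, so s* = max(3.23, 4.51) = 4.51. The mid-ability type's constraint binds.

4.51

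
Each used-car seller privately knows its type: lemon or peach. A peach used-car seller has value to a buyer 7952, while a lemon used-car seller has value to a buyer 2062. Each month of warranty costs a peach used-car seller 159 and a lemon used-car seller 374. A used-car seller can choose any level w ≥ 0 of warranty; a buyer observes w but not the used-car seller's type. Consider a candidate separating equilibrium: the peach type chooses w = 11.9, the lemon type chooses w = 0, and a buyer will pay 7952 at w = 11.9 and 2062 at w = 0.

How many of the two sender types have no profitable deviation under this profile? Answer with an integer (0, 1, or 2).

Lemon type: stay at 0 → 2062; mimic → 7952 − 374 × 11.9 = 3501.4. IC fails (2062 < 3501.4).
Peach type: signal → 7952 − 159 × 11.9 = 6059.9; deviate to 0 → 2062. IC holds (6059.9 ≥ 2062).
1 of 2 constraints hold, so this profile is not an equilibrium.

1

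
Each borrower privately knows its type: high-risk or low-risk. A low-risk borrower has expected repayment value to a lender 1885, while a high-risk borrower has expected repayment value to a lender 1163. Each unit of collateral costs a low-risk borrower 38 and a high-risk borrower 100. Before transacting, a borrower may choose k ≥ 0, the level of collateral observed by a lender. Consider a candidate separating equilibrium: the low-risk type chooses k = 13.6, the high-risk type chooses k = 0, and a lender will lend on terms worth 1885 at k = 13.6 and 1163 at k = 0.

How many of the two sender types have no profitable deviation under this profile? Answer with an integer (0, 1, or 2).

High-risk type: stay at 0 → 1163; mimic → 1885 − 100 × 13.6 = 525. IC holds (1163 ≥ 525).
Low-risk type: signal → 1885 − 38 × 13.6 = 1368.2; deviate to 0 → 1163. IC holds (1368.2 ≥ 1163).
2 of 2 constraints hold, so this is a separating equilibrium.

2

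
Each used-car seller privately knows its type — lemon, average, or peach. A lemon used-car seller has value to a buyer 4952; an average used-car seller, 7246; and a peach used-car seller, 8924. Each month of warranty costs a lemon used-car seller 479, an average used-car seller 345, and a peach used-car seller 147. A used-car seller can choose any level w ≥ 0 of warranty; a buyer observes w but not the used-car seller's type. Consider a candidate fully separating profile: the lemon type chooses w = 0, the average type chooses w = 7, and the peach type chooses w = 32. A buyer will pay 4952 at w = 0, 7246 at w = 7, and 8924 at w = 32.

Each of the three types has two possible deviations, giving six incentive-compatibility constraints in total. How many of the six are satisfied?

3

Lemon (own payoff 4952): to w=7 gives 7246 − 479×7 = 3893 → no gain ✓; to w=32 gives 8924 − 479×32 = -6404 → no gain ✓.
Average (own payoff 7246 − 345×7 = 4831): to w=0 gives 4952 → profitable ✗; to w=32 gives 8924 − 345×32 = -2116 → no gain ✓.
Peach (own payoff 8924 − 147×32 = 4220): to w=0 gives 4952 → profitable ✗; to w=7 gives 7246 − 147×7 = 6217 → profitable ✗.
3 of the 6 constraints hold; not an equilibrium.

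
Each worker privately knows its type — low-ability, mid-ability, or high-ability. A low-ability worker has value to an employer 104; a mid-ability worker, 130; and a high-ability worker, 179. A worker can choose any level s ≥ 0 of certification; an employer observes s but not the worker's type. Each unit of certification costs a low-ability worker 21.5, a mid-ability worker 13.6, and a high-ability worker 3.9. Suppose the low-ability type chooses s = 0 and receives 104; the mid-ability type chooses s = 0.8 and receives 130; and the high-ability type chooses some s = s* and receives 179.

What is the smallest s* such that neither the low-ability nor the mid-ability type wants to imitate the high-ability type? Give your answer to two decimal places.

Low-ability type (on-path payoff 104) won't mimic when 104 ≥ 179 − 21.5·s*, i.e. s* ≥ 3.49.
Mid-ability type (on-path payoff 130 − 13.6×0.8 = 119.12) won't mimic when 119.12 ≥ 179 − 13.6·s*, i.e. s* ≥ 4.40.
Both must hold, so s* = max(3.49, 4.40) = 4.40. The mid-ability type's constraint binds.

4.40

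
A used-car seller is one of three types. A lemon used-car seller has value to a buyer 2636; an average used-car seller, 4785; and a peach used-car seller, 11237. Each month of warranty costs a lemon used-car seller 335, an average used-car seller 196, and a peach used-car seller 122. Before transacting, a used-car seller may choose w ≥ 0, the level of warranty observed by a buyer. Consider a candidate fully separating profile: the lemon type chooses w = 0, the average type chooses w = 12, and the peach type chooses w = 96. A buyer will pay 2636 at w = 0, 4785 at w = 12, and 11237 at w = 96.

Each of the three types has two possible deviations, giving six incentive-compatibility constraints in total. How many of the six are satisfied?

3

Lemon (own payoff 2636): to w=12 gives 4785 − 335×12 = 765 → no gain ✓; to w=96 gives 11237 − 335×96 = -20923 → no gain ✓.
Average (own payoff 4785 − 196×12 = 2433): to w=0 gives 2636 → profitable ✗; to w=96 gives 11237 − 196×96 = -7579 → no gain ✓.
Peach (own payoff 11237 − 122×96 = -475): to w=0 gives 2636 → profitable ✗; to w=12 gives 4785 − 122×12 = 3321 → profitable ✗.
3 of the 6 constraints hold; not an equilibrium.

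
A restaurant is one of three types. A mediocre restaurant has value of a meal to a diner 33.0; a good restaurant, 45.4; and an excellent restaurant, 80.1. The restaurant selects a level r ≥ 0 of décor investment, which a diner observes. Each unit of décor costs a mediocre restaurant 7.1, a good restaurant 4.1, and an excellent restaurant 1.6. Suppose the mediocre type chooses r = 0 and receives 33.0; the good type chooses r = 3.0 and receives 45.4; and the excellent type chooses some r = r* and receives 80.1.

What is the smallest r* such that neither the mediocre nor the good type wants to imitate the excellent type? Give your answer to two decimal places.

11.46

Good type (on-path payoff 45.4 − 4.1×3.0 = 33.1) won't mimic when 33.1 ≥ 80.1 − 4.1·r*, i.e. r* ≥ 11.46.
Mediocre type (on-path payoff 33.0) won't mimic when 33.0 ≥ 80.1 − 7.1·r*, i.e. r* ≥ 6.63.
Both must hold, so r* = max(6.63, 11.46) = 11.46. The good type's constraint binds.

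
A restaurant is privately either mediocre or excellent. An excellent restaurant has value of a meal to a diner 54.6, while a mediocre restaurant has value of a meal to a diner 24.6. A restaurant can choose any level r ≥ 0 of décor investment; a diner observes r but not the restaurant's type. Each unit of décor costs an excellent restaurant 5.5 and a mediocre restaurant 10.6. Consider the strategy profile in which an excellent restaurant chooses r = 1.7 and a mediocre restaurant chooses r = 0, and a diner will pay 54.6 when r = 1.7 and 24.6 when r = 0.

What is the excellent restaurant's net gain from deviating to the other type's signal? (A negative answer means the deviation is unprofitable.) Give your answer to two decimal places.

Playing r = 1.7 the excellent restaurant receives 54.6 − 5.5 × 1.7 = 45.25.
Deviating to r = 0 yields 24.6 instead.
Gain from deviating: 24.6 − 45.25 = -20.65.
The gain is negative, so the excellent type's incentive-compatibility constraint is satisfied.

-20.65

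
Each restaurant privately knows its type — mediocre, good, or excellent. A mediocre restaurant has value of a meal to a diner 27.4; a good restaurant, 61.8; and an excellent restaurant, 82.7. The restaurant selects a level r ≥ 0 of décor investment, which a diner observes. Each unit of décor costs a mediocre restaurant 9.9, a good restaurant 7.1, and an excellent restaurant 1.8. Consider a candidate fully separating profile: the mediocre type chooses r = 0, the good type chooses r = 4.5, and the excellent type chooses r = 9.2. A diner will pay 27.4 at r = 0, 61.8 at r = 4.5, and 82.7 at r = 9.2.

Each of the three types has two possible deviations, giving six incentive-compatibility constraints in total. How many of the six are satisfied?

6

Good (own payoff 61.8 − 7.1×4.5 = 29.85): to r=0 gives 27.4 → no gain ✓; to r=9.2 gives 82.7 − 7.1×9.2 = 17.38 → no gain ✓.
Mediocre (own payoff 27.4): to r=4.5 gives 61.8 − 9.9×4.5 = 17.25 → no gain ✓; to r=9.2 gives 82.7 − 9.9×9.2 = -8.38 → no gain ✓.
Excellent (own payoff 82.7 − 1.8×9.2 = 66.14): to r=0 gives 27.4 → no gain ✓; to r=4.5 gives 61.8 − 1.8×4.5 = 53.7 → no gain ✓.
6 of the 6 constraints hold; this profile is a separating equilibrium.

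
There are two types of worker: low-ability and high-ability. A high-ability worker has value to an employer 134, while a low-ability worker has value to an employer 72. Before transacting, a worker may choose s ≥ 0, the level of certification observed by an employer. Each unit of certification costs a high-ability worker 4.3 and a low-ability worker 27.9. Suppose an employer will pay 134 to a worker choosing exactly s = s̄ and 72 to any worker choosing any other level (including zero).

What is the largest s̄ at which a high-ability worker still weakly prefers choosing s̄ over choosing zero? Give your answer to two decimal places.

14.42

Choosing s̄ yields the high-ability type 134 − 4.3·s̄; choosing zero yields 72.
The high-ability type is indifferent at 134 − 4.3·s̄ = 72, i.e. s̄ = (134 − 72) / 4.3 ≈ 14.42.
For any s̄ above 14.42 the high-ability type would rather pool at zero, so separation collapses.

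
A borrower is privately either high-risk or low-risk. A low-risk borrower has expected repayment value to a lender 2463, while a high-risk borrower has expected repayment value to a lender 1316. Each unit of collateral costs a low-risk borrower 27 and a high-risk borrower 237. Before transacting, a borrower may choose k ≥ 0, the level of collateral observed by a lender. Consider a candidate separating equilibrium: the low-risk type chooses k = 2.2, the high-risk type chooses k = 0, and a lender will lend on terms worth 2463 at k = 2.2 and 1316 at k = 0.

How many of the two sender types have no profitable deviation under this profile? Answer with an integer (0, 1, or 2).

1

High-risk type: stay at 0 → 1316; mimic → 2463 − 237 × 2.2 = 1941.6. IC fails (1316 < 1941.6).
Low-risk type: signal → 2463 − 27 × 2.2 = 2403.6; deviate to 0 → 1316. IC holds (2403.6 ≥ 1316).
1 of 2 constraints hold, so this profile is not an equilibrium.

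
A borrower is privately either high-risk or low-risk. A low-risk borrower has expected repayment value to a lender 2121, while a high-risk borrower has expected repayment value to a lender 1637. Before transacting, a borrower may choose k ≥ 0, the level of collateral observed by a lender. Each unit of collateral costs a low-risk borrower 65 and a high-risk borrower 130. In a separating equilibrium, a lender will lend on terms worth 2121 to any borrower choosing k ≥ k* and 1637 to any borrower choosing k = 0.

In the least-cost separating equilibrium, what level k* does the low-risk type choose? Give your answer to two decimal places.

A high-risk borrower choosing k = 0 receives 1637.
Imitating at k* instead would pay 2121 at cost 130·k*, netting 2121 − 130·k*.
Indifference: 1637 = 2121 − 130·k*, so k* = (2121 − 1637) / 130 ≈ 3.72.
This is the high-risk type's binding incentive-compatibility constraint; any k ≥ 3.72 sustains separation on that side.

3.72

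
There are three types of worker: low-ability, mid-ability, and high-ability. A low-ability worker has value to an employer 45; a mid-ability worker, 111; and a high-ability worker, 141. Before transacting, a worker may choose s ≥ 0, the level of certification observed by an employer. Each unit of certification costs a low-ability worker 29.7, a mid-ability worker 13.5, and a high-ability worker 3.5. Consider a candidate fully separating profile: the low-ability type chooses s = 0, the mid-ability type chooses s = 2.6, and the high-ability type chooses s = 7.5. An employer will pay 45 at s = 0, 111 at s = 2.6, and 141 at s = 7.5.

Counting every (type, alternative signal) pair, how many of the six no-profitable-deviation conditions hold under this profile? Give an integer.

Mid-ability (own payoff 111 − 13.5×2.6 = 75.9): to s=0 gives 45 → no gain ✓; to s=7.5 gives 141 − 13.5×7.5 = 39.75 → no gain ✓.
Low-ability (own payoff 45): to s=2.6 gives 111 − 29.7×2.6 = 33.78 → no gain ✓; to s=7.5 gives 141 − 29.7×7.5 = -81.75 → no gain ✓.
High-ability (own payoff 141 − 3.5×7.5 = 114.75): to s=0 gives 45 → no gain ✓; to s=2.6 gives 111 − 3.5×2.6 = 101.9 → no gain ✓.
6 of the 6 constraints hold; this profile is a separating equilibrium.

6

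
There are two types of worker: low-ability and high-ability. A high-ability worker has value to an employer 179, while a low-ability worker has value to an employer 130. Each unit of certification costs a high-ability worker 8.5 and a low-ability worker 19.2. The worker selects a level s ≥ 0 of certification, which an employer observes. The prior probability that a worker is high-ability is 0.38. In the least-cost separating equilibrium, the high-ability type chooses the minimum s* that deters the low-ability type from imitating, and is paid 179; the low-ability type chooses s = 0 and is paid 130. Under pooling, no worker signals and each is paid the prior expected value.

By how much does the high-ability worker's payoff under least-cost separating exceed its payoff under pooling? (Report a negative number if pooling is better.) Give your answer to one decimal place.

Least-cost separating signal: s* solves 130 = 179 − 19.2·s*, so s* = (179 − 130)/19.2 ≈ 2.5521.
High-ability type's separating payoff: 179 − 8.5 × s* = 179 − 8.5 × (179 − 130)/19.2 = 179 − 416.5/19.2 ≈ 157.307.
Pooling payoff: 0.38 × 179 + 0.62 × 130 = 148.62.
Difference: 157.307 − 148.62 = 8.687, i.e. 8.7 to one decimal place.
The high-ability type prefers to separate.

8.7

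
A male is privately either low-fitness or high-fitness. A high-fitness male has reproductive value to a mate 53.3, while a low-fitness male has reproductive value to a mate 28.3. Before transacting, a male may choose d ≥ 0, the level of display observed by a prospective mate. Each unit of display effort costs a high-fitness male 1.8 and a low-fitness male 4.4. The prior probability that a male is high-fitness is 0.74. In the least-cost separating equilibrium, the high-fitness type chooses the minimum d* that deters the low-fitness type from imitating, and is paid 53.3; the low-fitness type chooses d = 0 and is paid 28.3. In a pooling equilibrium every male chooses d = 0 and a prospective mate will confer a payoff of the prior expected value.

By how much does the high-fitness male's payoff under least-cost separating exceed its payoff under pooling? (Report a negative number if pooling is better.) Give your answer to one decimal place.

-3.7

Least-cost separating signal: d* solves 28.3 = 53.3 − 4.4·d*, so d* = (53.3 − 28.3)/4.4 ≈ 5.6818.
High-fitness type's separating payoff: 53.3 − 1.8 × d* = 53.3 − 1.8 × (53.3 − 28.3)/4.4 = 53.3 − 45/4.4 ≈ 43.073.
Pooling payoff: 0.74 × 53.3 + 0.26 × 28.3 = 46.8.
Difference: 43.073 − 46.8 = -3.727, i.e. -3.7 to one decimal place.
The high-fitness type would prefer the pooling outcome.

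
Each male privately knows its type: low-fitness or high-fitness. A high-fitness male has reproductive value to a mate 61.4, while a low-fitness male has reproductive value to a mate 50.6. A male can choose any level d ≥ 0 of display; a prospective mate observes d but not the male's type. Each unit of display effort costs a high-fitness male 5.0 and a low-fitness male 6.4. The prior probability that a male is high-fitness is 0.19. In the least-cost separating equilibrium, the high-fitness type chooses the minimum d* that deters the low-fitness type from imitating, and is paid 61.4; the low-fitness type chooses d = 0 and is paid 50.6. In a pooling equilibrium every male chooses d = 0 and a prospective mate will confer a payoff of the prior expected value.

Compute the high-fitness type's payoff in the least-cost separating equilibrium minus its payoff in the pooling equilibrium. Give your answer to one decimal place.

0.3

Least-cost separating signal: d* solves 50.6 = 61.4 − 6.4·d*, so d* = (61.4 − 50.6)/6.4 = 1.6875.
High-fitness type's separating payoff: 61.4 − 5.0 × d* = 61.4 − 5.0 × (61.4 − 50.6)/6.4 = 61.4 − 54/6.4 ≈ 52.963.
Pooling payoff: 0.19 × 61.4 + 0.81 × 50.6 = 52.652.
Difference: 52.963 − 52.652 = 0.311, i.e. 0.3 to one decimal place.
The high-fitness type prefers to separate.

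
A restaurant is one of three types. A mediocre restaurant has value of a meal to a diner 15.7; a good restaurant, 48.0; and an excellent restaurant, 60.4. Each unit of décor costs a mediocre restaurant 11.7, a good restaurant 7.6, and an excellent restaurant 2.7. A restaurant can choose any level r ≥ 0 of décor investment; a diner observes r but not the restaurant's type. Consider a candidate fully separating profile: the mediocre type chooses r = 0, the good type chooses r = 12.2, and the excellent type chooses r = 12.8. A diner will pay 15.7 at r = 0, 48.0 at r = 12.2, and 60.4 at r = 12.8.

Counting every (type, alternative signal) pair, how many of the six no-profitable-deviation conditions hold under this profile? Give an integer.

Good (own payoff 48.0 − 7.6×12.2 = -44.72): to r=0 gives 15.7 → profitable ✗; to r=12.8 gives 60.4 − 7.6×12.8 = -36.88 → profitable ✗.
Excellent (own payoff 60.4 − 2.7×12.8 = 25.84): to r=0 gives 15.7 → no gain ✓; to r=12.2 gives 48.0 − 2.7×12.2 = 15.06 → no gain ✓.
Mediocre (own payoff 15.7): to r=12.2 gives 48.0 − 11.7×12.2 = -94.74 → no gain ✓; to r=12.8 gives 60.4 − 11.7×12.8 = -89.36 → no gain ✓.
4 of the 6 constraints hold; not an equilibrium.

4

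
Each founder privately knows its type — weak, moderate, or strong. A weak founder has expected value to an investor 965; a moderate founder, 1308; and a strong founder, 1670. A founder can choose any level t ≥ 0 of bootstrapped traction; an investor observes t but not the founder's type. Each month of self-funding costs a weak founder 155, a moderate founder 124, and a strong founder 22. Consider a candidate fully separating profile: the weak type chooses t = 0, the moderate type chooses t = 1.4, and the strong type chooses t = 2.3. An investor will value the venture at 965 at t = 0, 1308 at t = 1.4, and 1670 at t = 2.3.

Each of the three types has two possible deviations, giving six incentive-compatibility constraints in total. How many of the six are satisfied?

Moderate (own payoff 1308 − 124×1.4 = 1134.4): to t=0 gives 965 → no gain ✓; to t=2.3 gives 1670 − 124×2.3 = 1384.8 → profitable ✗.
Strong (own payoff 1670 − 22×2.3 = 1619.4): to t=0 gives 965 → no gain ✓; to t=1.4 gives 1308 − 22×1.4 = 1277.2 → no gain ✓.
Weak (own payoff 965): to t=1.4 gives 1308 − 155×1.4 = 1091 → profitable ✗; to t=2.3 gives 1670 − 155×2.3 = 1313.5 → profitable ✗.
3 of the 6 constraints hold; not an equilibrium.

3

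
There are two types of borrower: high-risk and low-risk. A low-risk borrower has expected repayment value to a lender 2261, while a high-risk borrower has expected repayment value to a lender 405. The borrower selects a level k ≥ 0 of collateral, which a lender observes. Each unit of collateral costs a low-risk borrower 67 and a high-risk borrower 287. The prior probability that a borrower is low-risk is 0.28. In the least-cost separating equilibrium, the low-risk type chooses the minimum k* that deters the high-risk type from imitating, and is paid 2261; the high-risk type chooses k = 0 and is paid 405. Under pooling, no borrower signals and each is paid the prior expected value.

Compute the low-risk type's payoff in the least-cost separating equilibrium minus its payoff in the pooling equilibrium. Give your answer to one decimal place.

Least-cost separating signal: k* solves 405 = 2261 − 287·k*, so k* = (2261 − 405)/287 ≈ 6.4669.
Low-risk type's separating payoff: 2261 − 67 × k* = 2261 − 67 × (2261 − 405)/287 = 2261 − 124352/287 ≈ 1827.718.
Pooling payoff: 0.28 × 2261 + 0.72 × 405 = 924.68.
Difference: 1827.718 − 924.68 = 903.038, i.e. 903.0 to one decimal place.
The low-risk type prefers to separate.

903.0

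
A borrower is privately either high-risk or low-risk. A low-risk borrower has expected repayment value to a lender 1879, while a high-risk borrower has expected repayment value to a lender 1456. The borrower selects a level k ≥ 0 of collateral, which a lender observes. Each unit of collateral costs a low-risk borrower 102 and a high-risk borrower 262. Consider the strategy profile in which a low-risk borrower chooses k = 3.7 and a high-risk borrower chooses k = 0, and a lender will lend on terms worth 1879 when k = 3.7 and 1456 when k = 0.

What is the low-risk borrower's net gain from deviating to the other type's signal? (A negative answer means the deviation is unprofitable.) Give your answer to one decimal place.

-45.6

Playing k = 3.7 the low-risk borrower receives 1879 − 102 × 3.7 = 1501.6.
Deviating to k = 0 yields 1456 instead.
Gain from deviating: 1456 − 1501.6 = -45.6.
The gain is negative, so the low-risk type's incentive-compatibility constraint is satisfied.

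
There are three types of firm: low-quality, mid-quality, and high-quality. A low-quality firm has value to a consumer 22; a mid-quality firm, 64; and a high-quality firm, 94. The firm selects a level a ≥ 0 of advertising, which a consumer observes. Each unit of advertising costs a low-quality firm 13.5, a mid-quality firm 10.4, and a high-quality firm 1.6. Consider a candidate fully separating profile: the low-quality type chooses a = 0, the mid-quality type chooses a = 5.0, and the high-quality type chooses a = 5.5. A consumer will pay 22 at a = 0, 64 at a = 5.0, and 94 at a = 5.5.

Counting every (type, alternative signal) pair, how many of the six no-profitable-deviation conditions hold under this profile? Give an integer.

4

Mid-quality (own payoff 64 − 10.4×5.0 = 12): to a=0 gives 22 → profitable ✗; to a=5.5 gives 94 − 10.4×5.5 = 36.8 → profitable ✗.
Low-quality (own payoff 22): to a=5.0 gives 64 − 13.5×5.0 = -3.5 → no gain ✓; to a=5.5 gives 94 − 13.5×5.5 = 19.75 → no gain ✓.
High-quality (own payoff 94 − 1.6×5.5 = 85.2): to a=0 gives 22 → no gain ✓; to a=5.0 gives 64 − 1.6×5.0 = 56 → no gain ✓.
4 of the 6 constraints hold; not an equilibrium.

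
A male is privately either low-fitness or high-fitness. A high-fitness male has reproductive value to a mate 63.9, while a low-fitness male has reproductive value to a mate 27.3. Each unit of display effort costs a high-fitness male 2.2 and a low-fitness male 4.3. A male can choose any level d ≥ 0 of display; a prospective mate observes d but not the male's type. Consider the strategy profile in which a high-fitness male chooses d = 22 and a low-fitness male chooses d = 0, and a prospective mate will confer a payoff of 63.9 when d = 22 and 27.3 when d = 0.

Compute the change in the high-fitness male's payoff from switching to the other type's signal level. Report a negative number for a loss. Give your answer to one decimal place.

Playing d = 22 the high-fitness male receives 63.9 − 2.2 × 22 = 15.5.
Deviating to d = 0 yields 27.3 instead.
Gain from deviating: 27.3 − 15.5 = 11.8.
The gain is positive, so the high-fitness type's incentive-compatibility constraint is violated — this profile is not a separating equilibrium.

11.8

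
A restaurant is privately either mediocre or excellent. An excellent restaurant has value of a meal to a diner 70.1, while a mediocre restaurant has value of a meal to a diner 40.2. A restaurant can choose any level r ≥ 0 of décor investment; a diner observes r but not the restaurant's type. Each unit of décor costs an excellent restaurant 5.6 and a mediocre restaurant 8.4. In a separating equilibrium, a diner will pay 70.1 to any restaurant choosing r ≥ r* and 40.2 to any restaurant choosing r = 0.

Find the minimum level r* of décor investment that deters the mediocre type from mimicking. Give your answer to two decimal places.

3.56

A mediocre restaurant choosing r = 0 receives 40.2.
Imitating at r* instead would pay 70.1 at cost 8.4·r*, netting 70.1 − 8.4·r*.
Indifference: 40.2 = 70.1 − 8.4·r*, so r* = (70.1 − 40.2) / 8.4 ≈ 3.56.
This is the mediocre type's binding incentive-compatibility constraint; any r ≥ 3.56 sustains separation on that side.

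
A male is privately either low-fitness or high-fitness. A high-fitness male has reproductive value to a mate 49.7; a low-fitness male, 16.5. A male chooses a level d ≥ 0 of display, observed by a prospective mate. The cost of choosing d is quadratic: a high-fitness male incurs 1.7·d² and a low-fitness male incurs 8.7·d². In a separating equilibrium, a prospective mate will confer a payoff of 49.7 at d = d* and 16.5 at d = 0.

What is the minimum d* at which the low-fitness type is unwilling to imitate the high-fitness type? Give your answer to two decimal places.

1.95

The low-fitness type at d = 0 receives 16.5; imitating at d* yields 49.7 − 8.7·d*².
Indifference: 16.5 = 49.7 − 8.7·d*², so d*² = (49.7 − 16.5) / 8.7 ≈ 3.8161.
d* = √3.8161 ≈ 1.95.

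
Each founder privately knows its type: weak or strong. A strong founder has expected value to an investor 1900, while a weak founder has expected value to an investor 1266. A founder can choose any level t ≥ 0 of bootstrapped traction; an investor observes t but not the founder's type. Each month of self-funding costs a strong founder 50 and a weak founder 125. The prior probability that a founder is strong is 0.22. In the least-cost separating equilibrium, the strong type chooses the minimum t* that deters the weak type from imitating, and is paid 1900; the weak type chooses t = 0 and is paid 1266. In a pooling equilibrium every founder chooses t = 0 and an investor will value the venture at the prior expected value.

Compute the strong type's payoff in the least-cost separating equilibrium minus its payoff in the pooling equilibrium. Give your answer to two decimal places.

Least-cost separating signal: t* solves 1266 = 1900 − 125·t*, so t* = (1900 − 1266)/125 = 5.072.
Strong type's separating payoff: 1900 − 50 × t* = 1900 − 50 × (1900 − 1266)/125 = 1900 − 31700/125 = 1646.4.
Pooling payoff: 0.22 × 1900 + 0.78 × 1266 = 1405.48.
Difference: 1646.4 − 1405.48 = 240.92.
The strong type prefers to separate.

240.92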